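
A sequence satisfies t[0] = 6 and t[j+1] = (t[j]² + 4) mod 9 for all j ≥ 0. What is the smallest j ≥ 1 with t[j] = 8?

3

We have t[0] = 6, t[1] = 4, t[2] = 2, t[3] = 8, t[4] = 5, t[5] = 2.
Since t[5] = t[2] = 2, the sequence is eventually periodic: after a pre-period of length 2 it cycles with period 3.
The value 8 first appears (with j ≥ 1) at t[3].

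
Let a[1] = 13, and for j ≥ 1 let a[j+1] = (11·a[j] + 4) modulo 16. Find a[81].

We have a[1] = 13,  a[2] = 3,  a[3] = 5,  a[4] = 11,  a[5] = 13.
Since a[5] = a[1] = 13, the sequence is periodic with period 4.
(81 - 1) mod 4 = 0, so a[81] = a[1] = 13.

13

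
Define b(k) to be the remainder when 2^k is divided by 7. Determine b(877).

We have b(1) = 2,  b(2) = 4,  b(3) = 1,  b(4) = 2.
The sequence repeats with period 3.
(877 - 1) mod 3 = 0, so b(877) = b(1) = 2.

2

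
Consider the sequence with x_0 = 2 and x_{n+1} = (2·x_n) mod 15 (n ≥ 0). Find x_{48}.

2

Computing terms: x_0 = 2; x_1 = 4; x_2 = 8; x_3 = 1; x_4 = 2.
Since x_4 = x_0 = 2, the sequence is periodic with period 4.
So x_{48} = x_{0 + ((48-0) mod 4)} = x_0 = 2.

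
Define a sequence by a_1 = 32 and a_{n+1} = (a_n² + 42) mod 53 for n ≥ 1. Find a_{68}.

We have a_1 = 32; a_2 = 6; a_3 = 25; a_4 = 31; a_5 = 49; a_6 = 5; a_7 = 14; a_8 = 26; a_9 = 29; a_{10} = 35; a_{11} = 48; a_{12} = 14.
Since a_{12} = a_7 = 14, the sequence is eventually periodic: after a pre-period of length 6 it cycles with period 5.
For n ≥ 7, a_n depends only on (n - 7) mod 5. (68 - 7) mod 5 = 1, so a_{68} = a_8 = 26.

26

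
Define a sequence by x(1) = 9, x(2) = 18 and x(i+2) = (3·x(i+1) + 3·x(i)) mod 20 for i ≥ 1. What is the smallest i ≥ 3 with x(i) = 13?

6

Computing terms: x(1) = 9, x(2) = 18, x(3) = 1, x(4) = 17, x(5) = 14, x(6) = 13, x(7) = 1, x(8) = 2, x(9) = 9, x(10) = 13, x(11) = 6, x(12) = 17, x(13) = 9, x(14) = 18.
The sequence repeats with period 12.
The value 13 first appears (with i ≥ 3) at x(6).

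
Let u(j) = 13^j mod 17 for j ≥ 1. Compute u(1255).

4

Listing terms: u(1) = 13, u(2) = 16, u(3) = 4, u(4) = 1, u(5) = 13.
Since u(5) = u(1) = 13, the sequence is periodic with period 4.
(1255 - 1) mod 4 = 2, so u(1255) = u(3) = 4.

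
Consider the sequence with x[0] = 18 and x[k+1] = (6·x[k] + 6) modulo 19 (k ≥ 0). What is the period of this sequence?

Computing terms: x[0] = 18, x[1] = 0, x[2] = 6, x[3] = 4, x[4] = 11, x[5] = 15, x[6] = 1, x[7] = 12, x[8] = 2, x[9] = 18.
Since x[9] = x[0] = 18, the sequence is periodic with period 9.

9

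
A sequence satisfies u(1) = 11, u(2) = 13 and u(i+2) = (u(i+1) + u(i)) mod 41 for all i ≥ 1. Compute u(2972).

Computing terms: u(1) = 11,  u(2) = 13,  u(3) = 24,  u(4) = 37,  u(5) = 20,  u(6) = 16,  u(7) = 36,  u(8) = 11,  u(9) = 6,  u(10) = 17,  u(11) = 23,  u(12) = 40,  u(13) = 22,  u(14) = 21,  u(15) = 2,  u(16) = 23,  u(17) = 25,  u(18) = 7,  u(19) = 32,  u(20) = 39,  u(21) = 30,  u(22) = 28,  u(23) = 17,  u(24) = 4,  u(25) = 21,  u(26) = 25,  u(27) = 5,  u(28) = 30,  u(29) = 35,  u(30) = 24,  u(31) = 18,  u(32) = 1,  u(33) = 19,  u(34) = 20,  u(35) = 39,  u(36) = 18,  u(37) = 16,  u(38) = 34,  u(39) = 9,  u(40) = 2,  u(41) = 11,  u(42) = 13.
The sequence repeats with period 40.
So u(2972) = u(1 + ((2972-1) mod 40)) = u(12) = 40.

40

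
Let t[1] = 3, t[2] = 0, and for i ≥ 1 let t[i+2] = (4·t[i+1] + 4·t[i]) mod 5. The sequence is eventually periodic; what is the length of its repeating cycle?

Computing terms: t[1] = 3; t[2] = 0; t[3] = 2; t[4] = 3; t[5] = 0.
The sequence repeats with period 3.

3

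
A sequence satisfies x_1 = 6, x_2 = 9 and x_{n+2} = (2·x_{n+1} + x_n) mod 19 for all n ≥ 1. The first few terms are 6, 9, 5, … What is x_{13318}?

x_1 = 6, x_2 = 9, x_3 = 5, x_4 = 0, x_5 = 5, x_6 = 10, x_7 = 6, x_8 = 3, x_9 = 12, x_{10} = 8, x_{11} = 9, x_{12} = 7, x_{13} = 4, x_{14} = 15, x_{15} = 15, x_{16} = 7, x_{17} = 10, x_{18} = 8, x_{19} = 7, x_{20} = 3, x_{21} = 13, x_{22} = 10, x_{23} = 14, x_{24} = 0, x_{25} = 14, x_{26} = 9, x_{27} = 13, x_{28} = 16, x_{29} = 7, x_{30} = 11, x_{31} = 10, x_{32} = 12, x_{33} = 15, x_{34} = 4, x_{35} = 4, x_{36} = 12, x_{37} = 9, x_{38} = 11, x_{39} = 12, x_{40} = 16, x_{41} = 6, x_{42} = 9.
The sequence repeats with period 40.
(13318 - 1) mod 40 = 37, so x_{13318} = x_{38} = 11.

11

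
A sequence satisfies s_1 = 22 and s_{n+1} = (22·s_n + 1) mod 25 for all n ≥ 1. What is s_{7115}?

We have s_1 = 22, s_2 = 10, s_3 = 21, s_4 = 13, s_5 = 12, s_6 = 15, s_7 = 6, s_8 = 8, s_9 = 2, s_{10} = 20, s_{11} = 16, s_{12} = 3, s_{13} = 17, s_{14} = 0, s_{15} = 1, s_{16} = 23, s_{17} = 7, s_{18} = 5, s_{19} = 11, s_{20} = 18, s_{21} = 22.
Since s_{21} = s_1 = 22, the sequence is periodic with period 20.
So s_{7115} = s_{1 + ((7115-1) mod 20)} = s_{15} = 1.

1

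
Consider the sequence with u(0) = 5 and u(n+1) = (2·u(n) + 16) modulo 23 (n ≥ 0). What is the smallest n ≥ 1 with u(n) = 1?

We have u(0) = 5,  u(1) = 3,  u(2) = 22,  u(3) = 14,  u(4) = 21,  u(5) = 12,  u(6) = 17,  u(7) = 4,  u(8) = 1,  u(9) = 18,  u(10) = 6,  u(11) = 5.
Since u(11) = u(0) = 5, the sequence is periodic with period 11.
The value 1 first appears (with n ≥ 1) at u(8).

8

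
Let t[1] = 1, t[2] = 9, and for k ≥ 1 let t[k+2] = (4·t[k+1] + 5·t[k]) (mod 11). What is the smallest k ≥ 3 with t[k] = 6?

t[1] = 1,  t[2] = 9,  t[3] = 8,  t[4] = 0,  t[5] = 7,  t[6] = 6,  t[7] = 4,  t[8] = 2,  t[9] = 6,  t[10] = 1,  t[11] = 1,  t[12] = 9.
Since (t[11], t[12]) = (t[1], t[2]) = (1, 9) (two consecutive terms determine the rest), the sequence is periodic with period 10.
The value 6 first appears (with k ≥ 3) at t[6].

6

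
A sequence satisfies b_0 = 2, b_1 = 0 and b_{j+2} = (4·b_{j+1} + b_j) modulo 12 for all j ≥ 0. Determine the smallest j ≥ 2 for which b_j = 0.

Listing terms: b_0 = 2, b_1 = 0, b_2 = 2, b_3 = 8, b_4 = 10, b_5 = 0, b_6 = 10, b_7 = 4, b_8 = 2, b_9 = 0.
Since (b_8, b_9) = (b_0, b_1) = (2, 0) (two consecutive terms determine the rest), the sequence is periodic with period 8.
The value 0 first appears (with j ≥ 2) at b_5.

5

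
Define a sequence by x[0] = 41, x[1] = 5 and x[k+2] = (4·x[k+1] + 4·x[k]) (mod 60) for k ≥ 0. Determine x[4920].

Listing terms: x[0] = 41,  x[1] = 5,  x[2] = 4,  x[3] = 36,  x[4] = 40,  x[5] = 4,  x[6] = 56,  x[7] = 0,  x[8] = 44,  x[9] = 56,  x[10] = 40,  x[11] = 24,  x[12] = 16,  x[13] = 40,  x[14] = 44,  x[15] = 36,  x[16] = 20,  x[17] = 44,  x[18] = 16,  x[19] = 0,  x[20] = 4,  x[21] = 16,  x[22] = 20,  x[23] = 24,  x[24] = 56,  x[25] = 20,  x[26] = 4,  x[27] = 36.
Since (x[26], x[27]) = (x[2], x[3]) = (4, 36) (two consecutive terms determine the rest), the sequence is eventually periodic: after a pre-period of length 2 it cycles with period 24.
For k ≥ 2, x[k] depends only on (k - 2) mod 24. (4920 - 2) mod 24 = 22, so x[4920] = x[24] = 56.

56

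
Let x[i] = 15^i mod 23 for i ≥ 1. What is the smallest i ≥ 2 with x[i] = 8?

We have x[1] = 15, x[2] = 18, x[3] = 17, x[4] = 2, x[5] = 7, x[6] = 13, x[7] = 11, x[8] = 4, x[9] = 14, x[10] = 3, x[11] = 22, x[12] = 8, x[13] = 5, x[14] = 6, x[15] = 21, x[16] = 16, x[17] = 10, x[18] = 12, x[19] = 19, x[20] = 9, x[21] = 20, x[22] = 1, x[23] = 15.
The sequence repeats with period 22.
The value 8 first appears (with i ≥ 2) at x[12].

12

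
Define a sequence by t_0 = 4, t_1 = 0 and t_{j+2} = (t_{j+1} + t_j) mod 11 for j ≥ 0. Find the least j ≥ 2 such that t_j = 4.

2

Listing terms: t_0 = 4,  t_1 = 0,  t_2 = 4,  t_3 = 4,  t_4 = 8,  t_5 = 1,  t_6 = 9,  t_7 = 10,  t_8 = 8,  t_9 = 7,  t_{10} = 4,  t_{11} = 0.
The sequence repeats with period 10.
The value 4 first appears (with j ≥ 2) at t_2.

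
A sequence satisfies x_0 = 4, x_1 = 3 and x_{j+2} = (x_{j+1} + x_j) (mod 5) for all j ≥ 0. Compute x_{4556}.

x_0 = 4, x_1 = 3, x_2 = 2, x_3 = 0, x_4 = 2, x_5 = 2, x_6 = 4, x_7 = 1, x_8 = 0, x_9 = 1, x_{10} = 1, x_{11} = 2, x_{12} = 3, x_{13} = 0, x_{14} = 3, x_{15} = 3, x_{16} = 1, x_{17} = 4, x_{18} = 0, x_{19} = 4, x_{20} = 4, x_{21} = 3.
The sequence repeats with period 20.
(4556 - 0) mod 20 = 16, so x_{4556} = x_{16} = 1.

1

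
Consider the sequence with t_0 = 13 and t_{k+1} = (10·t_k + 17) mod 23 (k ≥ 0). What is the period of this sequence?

22

t_0 = 13, t_1 = 9, t_2 = 15, t_3 = 6, t_4 = 8, t_5 = 5, t_6 = 21, t_7 = 20, t_8 = 10, t_9 = 2, t_{10} = 14, t_{11} = 19, t_{12} = 0, t_{13} = 17, t_{14} = 3, t_{15} = 1, t_{16} = 4, t_{17} = 11, t_{18} = 12, t_{19} = 22, t_{20} = 7, t_{21} = 18, t_{22} = 13.
Since t_{22} = t_0 = 13, the sequence is periodic with period 22.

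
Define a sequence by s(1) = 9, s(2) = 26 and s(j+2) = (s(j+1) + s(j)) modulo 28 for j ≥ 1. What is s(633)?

19

s(1) = 9, s(2) = 26, s(3) = 7, s(4) = 5, s(5) = 12, s(6) = 17, s(7) = 1, s(8) = 18, s(9) = 19, s(10) = 9, s(11) = 0, s(12) = 9, s(13) = 9, s(14) = 18, s(15) = 27, s(16) = 17, s(17) = 16, s(18) = 5, s(19) = 21, s(20) = 26, s(21) = 19, s(22) = 17, s(23) = 8, s(24) = 25, s(25) = 5, s(26) = 2, s(27) = 7, s(28) = 9, s(29) = 16, s(30) = 25, s(31) = 13, s(32) = 10, s(33) = 23, s(34) = 5, s(35) = 0, s(36) = 5, s(37) = 5, s(38) = 10, s(39) = 15, s(40) = 25, s(41) = 12, s(42) = 9, s(43) = 21, s(44) = 2, s(45) = 23, s(46) = 25, s(47) = 20, s(48) = 17, s(49) = 9, s(50) = 26.
Since (s(49), s(50)) = (s(1), s(2)) = (9, 26) (two consecutive terms determine the rest), the sequence is periodic with period 48.
So s(633) = s(1 + ((633-1) mod 48)) = s(9) = 19.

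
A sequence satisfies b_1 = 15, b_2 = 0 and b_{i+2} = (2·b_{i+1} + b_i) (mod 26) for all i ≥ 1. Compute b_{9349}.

b_1 = 15, b_2 = 0, b_3 = 15, b_4 = 4, b_5 = 23, b_6 = 24, b_7 = 19, b_8 = 10, b_9 = 13, b_{10} = 10, b_{11} = 7, b_{12} = 24, b_{13} = 3, b_{14} = 4, b_{15} = 11, b_{16} = 0, b_{17} = 11, b_{18} = 22, b_{19} = 3, b_{20} = 2, b_{21} = 7, b_{22} = 16, b_{23} = 13, b_{24} = 16, b_{25} = 19, b_{26} = 2, b_{27} = 23, b_{28} = 22, b_{29} = 15, b_{30} = 0.
Since (b_{29}, b_{30}) = (b_1, b_2) = (15, 0) (two consecutive terms determine the rest), the sequence is periodic with period 28.
So b_{9349} = b_{1 + ((9349-1) mod 28)} = b_{25} = 19.

19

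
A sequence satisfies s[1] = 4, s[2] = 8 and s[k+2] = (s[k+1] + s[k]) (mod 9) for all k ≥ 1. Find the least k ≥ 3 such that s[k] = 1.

8

We have s[1] = 4,  s[2] = 8,  s[3] = 3,  s[4] = 2,  s[5] = 5,  s[6] = 7,  s[7] = 3,  s[8] = 1,  s[9] = 4,  s[10] = 5,  s[11] = 0,  s[12] = 5,  s[13] = 5,  s[14] = 1,  s[15] = 6,  s[16] = 7,  s[17] = 4,  s[18] = 2,  s[19] = 6,  s[20] = 8,  s[21] = 5,  s[22] = 4,  s[23] = 0,  s[24] = 4,  s[25] = 4,  s[26] = 8.
Since (s[25], s[26]) = (s[1], s[2]) = (4, 8) (two consecutive terms determine the rest), the sequence is periodic with period 24.
The value 1 first appears (with k ≥ 3) at s[8].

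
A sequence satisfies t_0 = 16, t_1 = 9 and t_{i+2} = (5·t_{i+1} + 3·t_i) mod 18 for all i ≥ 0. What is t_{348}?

12

Computing terms: t_0 = 16, t_1 = 9, t_2 = 3, t_3 = 6, t_4 = 3, t_5 = 15, t_6 = 12, t_7 = 15, t_8 = 3, t_9 = 6.
Since (t_8, t_9) = (t_2, t_3) = (3, 6) (two consecutive terms determine the rest), the sequence is eventually periodic: after a pre-period of length 2 it cycles with period 6.
For i ≥ 2, t_i depends only on (i - 2) mod 6. (348 - 2) mod 6 = 4, so t_{348} = t_6 = 12.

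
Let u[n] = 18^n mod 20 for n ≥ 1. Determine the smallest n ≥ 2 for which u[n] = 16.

Computing terms: u[1] = 18; u[2] = 4; u[3] = 12; u[4] = 16; u[5] = 8; u[6] = 4.
Since u[6] = u[2] = 4, the sequence is eventually periodic: after a pre-period of length 1 it cycles with period 4.
The value 16 first appears (with n ≥ 2) at u[4].

4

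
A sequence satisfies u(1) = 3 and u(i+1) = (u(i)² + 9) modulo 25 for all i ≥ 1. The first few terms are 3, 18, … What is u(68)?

8

u(1) = 3, u(2) = 18, u(3) = 8, u(4) = 23, u(5) = 13, u(6) = 3.
The sequence repeats with period 5.
So u(68) = u(1 + ((68-1) mod 5)) = u(3) = 8.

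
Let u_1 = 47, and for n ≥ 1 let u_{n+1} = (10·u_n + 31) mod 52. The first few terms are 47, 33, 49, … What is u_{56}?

33

Listing terms: u_1 = 47; u_2 = 33; u_3 = 49; u_4 = 1; u_5 = 41; u_6 = 25; u_7 = 21; u_8 = 33.
Since u_8 = u_2 = 33, the sequence is eventually periodic: after a pre-period of length 1 it cycles with period 6.
For n ≥ 2, u_n depends only on (n - 2) mod 6. (56 - 2) mod 6 = 0, so u_{56} = u_2 = 33.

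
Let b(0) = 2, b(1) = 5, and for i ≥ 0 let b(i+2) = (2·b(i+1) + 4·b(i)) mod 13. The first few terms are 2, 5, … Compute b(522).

b(0) = 2, b(1) = 5, b(2) = 5, b(3) = 4, b(4) = 2, b(5) = 7, b(6) = 9, b(7) = 7, b(8) = 11, b(9) = 11, b(10) = 1, b(11) = 7, b(12) = 5, b(13) = 12, b(14) = 5, b(15) = 6, b(16) = 6, b(17) = 10, b(18) = 5, b(19) = 11, b(20) = 3, b(21) = 11, b(22) = 8, b(23) = 8, b(24) = 9, b(25) = 11, b(26) = 6, b(27) = 4, b(28) = 6, b(29) = 2, b(30) = 2, b(31) = 12, b(32) = 6, b(33) = 8, b(34) = 1, b(35) = 8, b(36) = 7, b(37) = 7, b(38) = 3, b(39) = 8, b(40) = 2, b(41) = 10, b(42) = 2, b(43) = 5.
Since (b(42), b(43)) = (b(0), b(1)) = (2, 5) (two consecutive terms determine the rest), the sequence is periodic with period 42.
(522 - 0) mod 42 = 18, so b(522) = b(18) = 5.

5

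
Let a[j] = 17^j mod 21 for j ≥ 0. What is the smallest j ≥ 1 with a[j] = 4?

Listing terms: a[0] = 1, a[1] = 17, a[2] = 16, a[3] = 20, a[4] = 4, a[5] = 5, a[6] = 1.
Since a[6] = a[0] = 1, the sequence is periodic with period 6.
The value 4 first appears (with j ≥ 1) at a[4].

4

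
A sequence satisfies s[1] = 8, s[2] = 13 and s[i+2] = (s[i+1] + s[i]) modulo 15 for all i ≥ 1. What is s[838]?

2

s[1] = 8,  s[2] = 13,  s[3] = 6,  s[4] = 4,  s[5] = 10,  s[6] = 14,  s[7] = 9,  s[8] = 8,  s[9] = 2,  s[10] = 10,  s[11] = 12,  s[12] = 7,  s[13] = 4,  s[14] = 11,  s[15] = 0,  s[16] = 11,  s[17] = 11,  s[18] = 7,  s[19] = 3,  s[20] = 10,  s[21] = 13,  s[22] = 8,  s[23] = 6,  s[24] = 14,  s[25] = 5,  s[26] = 4,  s[27] = 9,  s[28] = 13,  s[29] = 7,  s[30] = 5,  s[31] = 12,  s[32] = 2,  s[33] = 14,  s[34] = 1,  s[35] = 0,  s[36] = 1,  s[37] = 1,  s[38] = 2,  s[39] = 3,  s[40] = 5,  s[41] = 8,  s[42] = 13.
Since (s[41], s[42]) = (s[1], s[2]) = (8, 13) (two consecutive terms determine the rest), the sequence is periodic with period 40.
(838 - 1) mod 40 = 37, so s[838] = s[38] = 2.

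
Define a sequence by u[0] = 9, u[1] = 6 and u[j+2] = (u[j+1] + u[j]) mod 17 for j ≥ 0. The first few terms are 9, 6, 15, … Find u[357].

2

u[0] = 9, u[1] = 6, u[2] = 15, u[3] = 4, u[4] = 2, u[5] = 6, u[6] = 8, u[7] = 14, u[8] = 5, u[9] = 2, u[10] = 7, u[11] = 9, u[12] = 16, u[13] = 8, u[14] = 7, u[15] = 15, u[16] = 5, u[17] = 3, u[18] = 8, u[19] = 11, u[20] = 2, u[21] = 13, u[22] = 15, u[23] = 11, u[24] = 9, u[25] = 3, u[26] = 12, u[27] = 15, u[28] = 10, u[29] = 8, u[30] = 1, u[31] = 9, u[32] = 10, u[33] = 2, u[34] = 12, u[35] = 14, u[36] = 9, u[37] = 6.
The sequence repeats with period 36.
So u[357] = u[0 + ((357-0) mod 36)] = u[33] = 2.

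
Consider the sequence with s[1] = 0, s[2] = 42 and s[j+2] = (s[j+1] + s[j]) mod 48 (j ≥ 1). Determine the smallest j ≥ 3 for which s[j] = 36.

s[1] = 0, s[2] = 42, s[3] = 42, s[4] = 36, s[5] = 30, s[6] = 18, s[7] = 0, s[8] = 18, s[9] = 18, s[10] = 36, s[11] = 6, s[12] = 42, s[13] = 0, s[14] = 42.
Since (s[13], s[14]) = (s[1], s[2]) = (0, 42) (two consecutive terms determine the rest), the sequence is periodic with period 12.
The value 36 first appears (with j ≥ 3) at s[4].

4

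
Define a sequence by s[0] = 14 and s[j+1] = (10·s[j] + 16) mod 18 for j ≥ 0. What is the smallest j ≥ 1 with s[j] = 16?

Computing terms: s[0] = 14, s[1] = 12, s[2] = 10, s[3] = 8, s[4] = 6, s[5] = 4, s[6] = 2, s[7] = 0, s[8] = 16, s[9] = 14.
Since s[9] = s[0] = 14, the sequence is periodic with period 9.
The value 16 first appears (with j ≥ 1) at s[8].

8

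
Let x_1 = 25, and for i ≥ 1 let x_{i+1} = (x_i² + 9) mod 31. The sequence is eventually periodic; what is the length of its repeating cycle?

7

We have x_1 = 25; x_2 = 14; x_3 = 19; x_4 = 29; x_5 = 13; x_6 = 23; x_7 = 11; x_8 = 6; x_9 = 14.
Since x_9 = x_2 = 14, the sequence is eventually periodic: after a pre-period of length 1 it cycles with period 7.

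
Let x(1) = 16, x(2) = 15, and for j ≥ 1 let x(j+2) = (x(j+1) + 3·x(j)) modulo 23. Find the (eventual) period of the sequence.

We have x(1) = 16, x(2) = 15, x(3) = 17, x(4) = 16, x(5) = 21, x(6) = 0, x(7) = 17, x(8) = 17, x(9) = 22, x(10) = 4, x(11) = 1, x(12) = 13, x(13) = 16, x(14) = 9, x(15) = 11, x(16) = 15, x(17) = 2, x(18) = 1, x(19) = 7, x(20) = 10, x(21) = 8, x(22) = 15, x(23) = 16, x(24) = 15.
The sequence repeats with period 22.

22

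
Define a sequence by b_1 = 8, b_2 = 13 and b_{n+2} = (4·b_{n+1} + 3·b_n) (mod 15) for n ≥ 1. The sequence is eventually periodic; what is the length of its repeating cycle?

24

Listing terms: b_1 = 8, b_2 = 13, b_3 = 1, b_4 = 13, b_5 = 10, b_6 = 4, b_7 = 1, b_8 = 1, b_9 = 7, b_{10} = 1, b_{11} = 10, b_{12} = 13, b_{13} = 7, b_{14} = 7, b_{15} = 4, b_{16} = 7, b_{17} = 10, b_{18} = 1, b_{19} = 4, b_{20} = 4, b_{21} = 13, b_{22} = 4, b_{23} = 10, b_{24} = 7, b_{25} = 13, b_{26} = 13, b_{27} = 1.
Since (b_{26}, b_{27}) = (b_2, b_3) = (13, 1) (two consecutive terms determine the rest), the sequence is eventually periodic: after a pre-period of length 1 it cycles with period 24.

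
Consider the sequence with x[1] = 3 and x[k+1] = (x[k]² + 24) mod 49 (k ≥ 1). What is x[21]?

21

Computing terms: x[1] = 3, x[2] = 33, x[3] = 35, x[4] = 24, x[5] = 12, x[6] = 21, x[7] = 24.
Since x[7] = x[4] = 24, the sequence is eventually periodic: after a pre-period of length 3 it cycles with period 3.
For k ≥ 4, x[k] depends only on (k - 4) mod 3. (21 - 4) mod 3 = 2, so x[21] = x[6] = 21.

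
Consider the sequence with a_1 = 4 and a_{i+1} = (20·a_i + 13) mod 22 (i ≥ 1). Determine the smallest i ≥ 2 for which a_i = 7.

4

a_1 = 4, a_2 = 5, a_3 = 3, a_4 = 7, a_5 = 21, a_6 = 15, a_7 = 5.
Since a_7 = a_2 = 5, the sequence is eventually periodic: after a pre-period of length 1 it cycles with period 5.
The value 7 first appears (with i ≥ 2) at a_4.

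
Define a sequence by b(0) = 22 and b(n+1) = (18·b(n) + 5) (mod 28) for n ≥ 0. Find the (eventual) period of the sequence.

Computing terms: b(0) = 22, b(1) = 9, b(2) = 27, b(3) = 15, b(4) = 23, b(5) = 27.
Since b(5) = b(2) = 27, the sequence is eventually periodic: after a pre-period of length 2 it cycles with period 3.

3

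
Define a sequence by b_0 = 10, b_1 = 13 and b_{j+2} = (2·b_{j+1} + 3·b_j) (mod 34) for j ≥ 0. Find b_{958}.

20

b_0 = 10, b_1 = 13, b_2 = 22, b_3 = 15, b_4 = 28, b_5 = 33, b_6 = 14, b_7 = 25, b_8 = 24, b_9 = 21, b_{10} = 12, b_{11} = 19, b_{12} = 6, b_{13} = 1, b_{14} = 20, b_{15} = 9, b_{16} = 10, b_{17} = 13.
The sequence repeats with period 16.
(958 - 0) mod 16 = 14, so b_{958} = b_{14} = 20.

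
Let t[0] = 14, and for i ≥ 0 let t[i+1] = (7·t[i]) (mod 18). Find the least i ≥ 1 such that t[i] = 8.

1

Listing terms: t[0] = 14, t[1] = 8, t[2] = 2, t[3] = 14.
Since t[3] = t[0] = 14, the sequence is periodic with period 3.
The value 8 first appears (with i ≥ 1) at t[1].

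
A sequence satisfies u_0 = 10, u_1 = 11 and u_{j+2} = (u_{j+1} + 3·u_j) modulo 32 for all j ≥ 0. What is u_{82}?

Computing terms: u_0 = 10,  u_1 = 11,  u_2 = 9,  u_3 = 10,  u_4 = 5,  u_5 = 3,  u_6 = 18,  u_7 = 27,  u_8 = 17,  u_9 = 2,  u_{10} = 21,  u_{11} = 27,  u_{12} = 26,  u_{13} = 11,  u_{14} = 25,  u_{15} = 26,  u_{16} = 5,  u_{17} = 19,  u_{18} = 2,  u_{19} = 27,  u_{20} = 1,  u_{21} = 18,  u_{22} = 21,  u_{23} = 11,  u_{24} = 10,  u_{25} = 11.
Since (u_{24}, u_{25}) = (u_0, u_1) = (10, 11) (two consecutive terms determine the rest), the sequence is periodic with period 24.
So u_{82} = u_{0 + ((82-0) mod 24)} = u_{10} = 21.

21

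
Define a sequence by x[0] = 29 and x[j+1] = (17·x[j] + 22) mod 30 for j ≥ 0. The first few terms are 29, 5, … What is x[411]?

11

We have x[0] = 29; x[1] = 5; x[2] = 17; x[3] = 11; x[4] = 29.
The sequence repeats with period 4.
So x[411] = x[0 + ((411-0) mod 4)] = x[3] = 11.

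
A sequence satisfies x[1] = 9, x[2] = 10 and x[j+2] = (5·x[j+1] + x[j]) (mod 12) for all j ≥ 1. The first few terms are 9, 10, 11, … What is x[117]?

x[1] = 9,  x[2] = 10,  x[3] = 11,  x[4] = 5,  x[5] = 0,  x[6] = 5,  x[7] = 1,  x[8] = 10,  x[9] = 3,  x[10] = 1,  x[11] = 8,  x[12] = 5,  x[13] = 9,  x[14] = 2,  x[15] = 7,  x[16] = 1,  x[17] = 0,  x[18] = 1,  x[19] = 5,  x[20] = 2,  x[21] = 3,  x[22] = 5,  x[23] = 4,  x[24] = 1,  x[25] = 9,  x[26] = 10.
The sequence repeats with period 24.
(117 - 1) mod 24 = 20, so x[117] = x[21] = 3.

3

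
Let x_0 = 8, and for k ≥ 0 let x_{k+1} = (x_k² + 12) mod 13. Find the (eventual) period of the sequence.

We have x_0 = 8; x_1 = 11; x_2 = 3; x_3 = 8.
The sequence repeats with period 3.

3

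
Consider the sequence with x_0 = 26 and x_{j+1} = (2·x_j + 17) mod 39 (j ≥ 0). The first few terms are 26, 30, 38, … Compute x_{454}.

23

We have x_0 = 26, x_1 = 30, x_2 = 38, x_3 = 15, x_4 = 8, x_5 = 33, x_6 = 5, x_7 = 27, x_8 = 32, x_9 = 3, x_{10} = 23, x_{11} = 24, x_{12} = 26.
The sequence repeats with period 12.
So x_{454} = x_{0 + ((454-0) mod 12)} = x_{10} = 23.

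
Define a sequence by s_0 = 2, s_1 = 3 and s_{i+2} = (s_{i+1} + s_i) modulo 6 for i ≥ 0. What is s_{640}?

5

Listing terms: s_0 = 2, s_1 = 3, s_2 = 5, s_3 = 2, s_4 = 1, s_5 = 3, s_6 = 4, s_7 = 1, s_8 = 5, s_9 = 0, s_{10} = 5, s_{11} = 5, s_{12} = 4, s_{13} = 3, s_{14} = 1, s_{15} = 4, s_{16} = 5, s_{17} = 3, s_{18} = 2, s_{19} = 5, s_{20} = 1, s_{21} = 0, s_{22} = 1, s_{23} = 1, s_{24} = 2, s_{25} = 3.
The sequence repeats with period 24.
So s_{640} = s_{0 + ((640-0) mod 24)} = s_{16} = 5.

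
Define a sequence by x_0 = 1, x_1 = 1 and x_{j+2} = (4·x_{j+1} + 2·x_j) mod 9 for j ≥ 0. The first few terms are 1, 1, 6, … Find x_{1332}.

1

x_0 = 1; x_1 = 1; x_2 = 6; x_3 = 8; x_4 = 8; x_5 = 3; x_6 = 1; x_7 = 1.
Since (x_6, x_7) = (x_0, x_1) = (1, 1) (two consecutive terms determine the rest), the sequence is periodic with period 6.
(1332 - 0) mod 6 = 0, so x_{1332} = x_0 = 1.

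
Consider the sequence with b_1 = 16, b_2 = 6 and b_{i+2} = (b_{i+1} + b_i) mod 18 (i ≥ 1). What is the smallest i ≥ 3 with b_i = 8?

8

Listing terms: b_1 = 16,  b_2 = 6,  b_3 = 4,  b_4 = 10,  b_5 = 14,  b_6 = 6,  b_7 = 2,  b_8 = 8,  b_9 = 10,  b_{10} = 0,  b_{11} = 10,  b_{12} = 10,  b_{13} = 2,  b_{14} = 12,  b_{15} = 14,  b_{16} = 8,  b_{17} = 4,  b_{18} = 12,  b_{19} = 16,  b_{20} = 10,  b_{21} = 8,  b_{22} = 0,  b_{23} = 8,  b_{24} = 8,  b_{25} = 16,  b_{26} = 6.
The sequence repeats with period 24.
The value 8 first appears (with i ≥ 3) at b_8.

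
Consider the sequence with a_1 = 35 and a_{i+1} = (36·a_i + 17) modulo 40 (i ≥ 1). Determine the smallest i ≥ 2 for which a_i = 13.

We have a_1 = 35; a_2 = 37; a_3 = 29; a_4 = 21; a_5 = 13; a_6 = 5; a_7 = 37.
Since a_7 = a_2 = 37, the sequence is eventually periodic: after a pre-period of length 1 it cycles with period 5.
The value 13 first appears (with i ≥ 2) at a_5.

5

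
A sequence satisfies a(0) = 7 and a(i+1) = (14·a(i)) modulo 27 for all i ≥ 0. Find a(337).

8

Computing terms: a(0) = 7,  a(1) = 17,  a(2) = 22,  a(3) = 11,  a(4) = 19,  a(5) = 23,  a(6) = 25,  a(7) = 26,  a(8) = 13,  a(9) = 20,  a(10) = 10,  a(11) = 5,  a(12) = 16,  a(13) = 8,  a(14) = 4,  a(15) = 2,  a(16) = 1,  a(17) = 14,  a(18) = 7.
Since a(18) = a(0) = 7, the sequence is periodic with period 18.
So a(337) = a(0 + ((337-0) mod 18)) = a(13) = 8.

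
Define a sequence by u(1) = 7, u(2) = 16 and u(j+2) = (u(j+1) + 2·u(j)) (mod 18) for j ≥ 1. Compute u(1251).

We have u(1) = 7; u(2) = 16; u(3) = 12; u(4) = 8; u(5) = 14; u(6) = 12; u(7) = 4; u(8) = 10; u(9) = 0; u(10) = 2; u(11) = 2; u(12) = 6; u(13) = 10; u(14) = 4; u(15) = 6; u(16) = 14; u(17) = 8; u(18) = 0; u(19) = 16; u(20) = 16; u(21) = 12.
Since (u(20), u(21)) = (u(2), u(3)) = (16, 12) (two consecutive terms determine the rest), the sequence is eventually periodic: after a pre-period of length 1 it cycles with period 18.
For j ≥ 2, u(j) depends only on (j - 2) mod 18. (1251 - 2) mod 18 = 7, so u(1251) = u(9) = 0.

0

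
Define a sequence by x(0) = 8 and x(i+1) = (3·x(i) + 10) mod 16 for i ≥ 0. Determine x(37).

Computing terms: x(0) = 8, x(1) = 2, x(2) = 0, x(3) = 10, x(4) = 8.
The sequence repeats with period 4.
(37 - 0) mod 4 = 1, so x(37) = x(1) = 2.

2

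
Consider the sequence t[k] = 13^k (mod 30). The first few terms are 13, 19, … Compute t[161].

13

Computing terms: t[1] = 13; t[2] = 19; t[3] = 7; t[4] = 1; t[5] = 13.
Since t[5] = t[1] = 13, the sequence is periodic with period 4.
(161 - 1) mod 4 = 0, so t[161] = t[1] = 13.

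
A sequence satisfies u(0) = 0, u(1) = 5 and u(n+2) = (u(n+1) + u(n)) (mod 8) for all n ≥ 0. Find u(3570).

Listing terms: u(0) = 0, u(1) = 5, u(2) = 5, u(3) = 2, u(4) = 7, u(5) = 1, u(6) = 0, u(7) = 1, u(8) = 1, u(9) = 2, u(10) = 3, u(11) = 5, u(12) = 0, u(13) = 5.
Since (u(12), u(13)) = (u(0), u(1)) = (0, 5) (two consecutive terms determine the rest), the sequence is periodic with period 12.
So u(3570) = u(0 + ((3570-0) mod 12)) = u(6) = 0.

0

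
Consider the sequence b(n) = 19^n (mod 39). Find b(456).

1

b(0) = 1; b(1) = 19; b(2) = 10; b(3) = 34; b(4) = 22; b(5) = 28; b(6) = 25; b(7) = 7; b(8) = 16; b(9) = 31; b(10) = 4; b(11) = 37; b(12) = 1.
Since b(12) = b(0) = 1, the sequence is periodic with period 12.
(456 - 0) mod 12 = 0, so b(456) = b(0) = 1.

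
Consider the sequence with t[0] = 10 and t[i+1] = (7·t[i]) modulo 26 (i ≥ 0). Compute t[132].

Computing terms: t[0] = 10, t[1] = 18, t[2] = 22, t[3] = 24, t[4] = 12, t[5] = 6, t[6] = 16, t[7] = 8, t[8] = 4, t[9] = 2, t[10] = 14, t[11] = 20, t[12] = 10.
The sequence repeats with period 12.
So t[132] = t[0 + ((132-0) mod 12)] = t[0] = 10.

10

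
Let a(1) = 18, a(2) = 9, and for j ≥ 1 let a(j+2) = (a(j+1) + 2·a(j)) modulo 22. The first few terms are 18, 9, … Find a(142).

9

a(1) = 18; a(2) = 9; a(3) = 1; a(4) = 19; a(5) = 21; a(6) = 15; a(7) = 13; a(8) = 21; a(9) = 3; a(10) = 1; a(11) = 7; a(12) = 9; a(13) = 1.
Since (a(12), a(13)) = (a(2), a(3)) = (9, 1) (two consecutive terms determine the rest), the sequence is eventually periodic: after a pre-period of length 1 it cycles with period 10.
For j ≥ 2, a(j) depends only on (j - 2) mod 10. (142 - 2) mod 10 = 0, so a(142) = a(2) = 9.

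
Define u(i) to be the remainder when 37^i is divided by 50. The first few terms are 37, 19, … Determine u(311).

u(1) = 37; u(2) = 19; u(3) = 3; u(4) = 11; u(5) = 7; u(6) = 9; u(7) = 33; u(8) = 21; u(9) = 27; u(10) = 49; u(11) = 13; u(12) = 31; u(13) = 47; u(14) = 39; u(15) = 43; u(16) = 41; u(17) = 17; u(18) = 29; u(19) = 23; u(20) = 1; u(21) = 37.
The sequence repeats with period 20.
So u(311) = u(1 + ((311-1) mod 20)) = u(11) = 13.

13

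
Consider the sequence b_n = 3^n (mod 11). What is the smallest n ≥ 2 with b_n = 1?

5

Listing terms: b_1 = 3, b_2 = 9, b_3 = 5, b_4 = 4, b_5 = 1, b_6 = 3.
Since b_6 = b_1 = 3, the sequence is periodic with period 5.
The value 1 first appears (with n ≥ 2) at b_5.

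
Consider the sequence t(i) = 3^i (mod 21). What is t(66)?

15

Listing terms: t(1) = 3,  t(2) = 9,  t(3) = 6,  t(4) = 18,  t(5) = 12,  t(6) = 15,  t(7) = 3.
Since t(7) = t(1) = 3, the sequence is periodic with period 6.
So t(66) = t(1 + ((66-1) mod 6)) = t(6) = 15.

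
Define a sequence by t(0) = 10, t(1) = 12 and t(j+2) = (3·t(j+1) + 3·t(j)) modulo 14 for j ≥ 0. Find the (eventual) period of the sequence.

t(0) = 10,  t(1) = 12,  t(2) = 10,  t(3) = 10,  t(4) = 4,  t(5) = 0,  t(6) = 12,  t(7) = 8,  t(8) = 4,  t(9) = 8,  t(10) = 8,  t(11) = 6,  t(12) = 0,  t(13) = 4,  t(14) = 12,  t(15) = 6,  t(16) = 12,  t(17) = 12,  t(18) = 2,  t(19) = 0,  t(20) = 6,  t(21) = 4,  t(22) = 2,  t(23) = 4,  t(24) = 4,  t(25) = 10,  t(26) = 0,  t(27) = 2,  t(28) = 6,  t(29) = 10,  t(30) = 6,  t(31) = 6,  t(32) = 8,  t(33) = 0,  t(34) = 10,  t(35) = 2,  t(36) = 8,  t(37) = 2,  t(38) = 2,  t(39) = 12,  t(40) = 0,  t(41) = 8,  t(42) = 10,  t(43) = 12.
Since (t(42), t(43)) = (t(0), t(1)) = (10, 12) (two consecutive terms determine the rest), the sequence is periodic with period 42.

42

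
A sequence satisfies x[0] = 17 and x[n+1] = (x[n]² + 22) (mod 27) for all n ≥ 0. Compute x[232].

Computing terms: x[0] = 17; x[1] = 14; x[2] = 2; x[3] = 26; x[4] = 23; x[5] = 11; x[6] = 8; x[7] = 5; x[8] = 20; x[9] = 17.
The sequence repeats with period 9.
So x[232] = x[0 + ((232-0) mod 9)] = x[7] = 5.

5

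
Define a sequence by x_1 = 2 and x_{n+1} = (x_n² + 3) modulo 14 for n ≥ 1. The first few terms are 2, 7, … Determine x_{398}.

We have x_1 = 2, x_2 = 7, x_3 = 10, x_4 = 5, x_5 = 0, x_6 = 3, x_7 = 12, x_8 = 7.
Since x_8 = x_2 = 7, the sequence is eventually periodic: after a pre-period of length 1 it cycles with period 6.
For n ≥ 2, x_n depends only on (n - 2) mod 6. (398 - 2) mod 6 = 0, so x_{398} = x_2 = 7.

7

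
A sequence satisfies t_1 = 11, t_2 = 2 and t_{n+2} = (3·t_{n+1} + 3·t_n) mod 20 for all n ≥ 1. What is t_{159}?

19

t_1 = 11; t_2 = 2; t_3 = 19; t_4 = 3; t_5 = 6; t_6 = 7; t_7 = 19; t_8 = 18; t_9 = 11; t_{10} = 7; t_{11} = 14; t_{12} = 3; t_{13} = 11; t_{14} = 2.
Since (t_{13}, t_{14}) = (t_1, t_2) = (11, 2) (two consecutive terms determine the rest), the sequence is periodic with period 12.
So t_{159} = t_{1 + ((159-1) mod 12)} = t_3 = 19.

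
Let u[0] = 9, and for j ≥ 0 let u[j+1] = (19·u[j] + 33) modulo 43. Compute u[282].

21

Computing terms: u[0] = 9, u[1] = 32, u[2] = 39, u[3] = 0, u[4] = 33, u[5] = 15, u[6] = 17, u[7] = 12, u[8] = 3, u[9] = 4, u[10] = 23, u[11] = 40, u[12] = 19, u[13] = 7, u[14] = 37, u[15] = 5, u[16] = 42, u[17] = 14, u[18] = 41, u[19] = 38, u[20] = 24, u[21] = 16, u[22] = 36, u[23] = 29, u[24] = 25, u[25] = 35, u[26] = 10, u[27] = 8, u[28] = 13, u[29] = 22, u[30] = 21, u[31] = 2, u[32] = 28, u[33] = 6, u[34] = 18, u[35] = 31, u[36] = 20, u[37] = 26, u[38] = 11, u[39] = 27, u[40] = 30, u[41] = 1, u[42] = 9.
Since u[42] = u[0] = 9, the sequence is periodic with period 42.
So u[282] = u[0 + ((282-0) mod 42)] = u[30] = 21.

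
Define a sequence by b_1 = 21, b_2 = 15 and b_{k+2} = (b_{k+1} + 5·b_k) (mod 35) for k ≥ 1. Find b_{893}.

Listing terms: b_1 = 21, b_2 = 15, b_3 = 15, b_4 = 20, b_5 = 25, b_6 = 20, b_7 = 5, b_8 = 0, b_9 = 25, b_{10} = 25, b_{11} = 10, b_{12} = 30, b_{13} = 10, b_{14} = 20, b_{15} = 0, b_{16} = 30, b_{17} = 30, b_{18} = 5, b_{19} = 15, b_{20} = 5, b_{21} = 10, b_{22} = 0, b_{23} = 15, b_{24} = 15.
Since (b_{23}, b_{24}) = (b_2, b_3) = (15, 15) (two consecutive terms determine the rest), the sequence is eventually periodic: after a pre-period of length 1 it cycles with period 21.
For k ≥ 2, b_k depends only on (k - 2) mod 21. (893 - 2) mod 21 = 9, so b_{893} = b_{11} = 10.

10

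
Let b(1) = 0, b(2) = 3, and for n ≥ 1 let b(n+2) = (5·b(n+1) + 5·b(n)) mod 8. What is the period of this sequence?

b(1) = 0, b(2) = 3, b(3) = 7, b(4) = 2, b(5) = 5, b(6) = 3, b(7) = 0, b(8) = 7, b(9) = 3, b(10) = 2, b(11) = 1, b(12) = 7, b(13) = 0, b(14) = 3.
The sequence repeats with period 12.

12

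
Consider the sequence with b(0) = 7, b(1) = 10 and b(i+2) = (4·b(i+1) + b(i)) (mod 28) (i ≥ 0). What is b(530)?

Computing terms: b(0) = 7,  b(1) = 10,  b(2) = 19,  b(3) = 2,  b(4) = 27,  b(5) = 26,  b(6) = 19,  b(7) = 18,  b(8) = 7,  b(9) = 18,  b(10) = 23,  b(11) = 26,  b(12) = 15,  b(13) = 2,  b(14) = 23,  b(15) = 10,  b(16) = 7,  b(17) = 10.
Since (b(16), b(17)) = (b(0), b(1)) = (7, 10) (two consecutive terms determine the rest), the sequence is periodic with period 16.
So b(530) = b(0 + ((530-0) mod 16)) = b(2) = 19.

19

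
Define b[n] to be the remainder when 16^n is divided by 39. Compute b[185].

Listing terms: b[1] = 16, b[2] = 22, b[3] = 1, b[4] = 16.
The sequence repeats with period 3.
(185 - 1) mod 3 = 1, so b[185] = b[2] = 22.

22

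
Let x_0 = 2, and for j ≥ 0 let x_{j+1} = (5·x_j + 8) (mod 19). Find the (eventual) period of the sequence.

x_0 = 2, x_1 = 18, x_2 = 3, x_3 = 4, x_4 = 9, x_5 = 15, x_6 = 7, x_7 = 5, x_8 = 14, x_9 = 2.
The sequence repeats with period 9.

9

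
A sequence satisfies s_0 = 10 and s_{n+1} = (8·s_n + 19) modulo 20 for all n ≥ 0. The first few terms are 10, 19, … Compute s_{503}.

We have s_0 = 10, s_1 = 19, s_2 = 11, s_3 = 7, s_4 = 15, s_5 = 19.
Since s_5 = s_1 = 19, the sequence is eventually periodic: after a pre-period of length 1 it cycles with period 4.
For n ≥ 1, s_n depends only on (n - 1) mod 4. (503 - 1) mod 4 = 2, so s_{503} = s_3 = 7.

7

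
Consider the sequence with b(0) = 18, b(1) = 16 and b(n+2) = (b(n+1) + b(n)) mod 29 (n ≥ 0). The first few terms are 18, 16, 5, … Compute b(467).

We have b(0) = 18; b(1) = 16; b(2) = 5; b(3) = 21; b(4) = 26; b(5) = 18; b(6) = 15; b(7) = 4; b(8) = 19; b(9) = 23; b(10) = 13; b(11) = 7; b(12) = 20; b(13) = 27; b(14) = 18; b(15) = 16.
The sequence repeats with period 14.
(467 - 0) mod 14 = 5, so b(467) = b(5) = 18.

18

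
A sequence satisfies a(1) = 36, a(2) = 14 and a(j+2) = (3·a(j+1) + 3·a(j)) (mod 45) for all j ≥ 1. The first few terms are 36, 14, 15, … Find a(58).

a(1) = 36, a(2) = 14, a(3) = 15, a(4) = 42, a(5) = 36, a(6) = 9, a(7) = 0, a(8) = 27, a(9) = 36, a(10) = 9.
Since (a(9), a(10)) = (a(5), a(6)) = (36, 9) (two consecutive terms determine the rest), the sequence is eventually periodic: after a pre-period of length 4 it cycles with period 4.
For j ≥ 5, a(j) depends only on (j - 5) mod 4. (58 - 5) mod 4 = 1, so a(58) = a(6) = 9.

9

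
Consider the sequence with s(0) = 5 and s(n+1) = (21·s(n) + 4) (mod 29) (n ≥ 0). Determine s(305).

27

s(0) = 5,  s(1) = 22,  s(2) = 2,  s(3) = 17,  s(4) = 13,  s(5) = 16,  s(6) = 21,  s(7) = 10,  s(8) = 11,  s(9) = 3,  s(10) = 9,  s(11) = 19,  s(12) = 26,  s(13) = 28,  s(14) = 12,  s(15) = 24,  s(16) = 15,  s(17) = 0,  s(18) = 4,  s(19) = 1,  s(20) = 25,  s(21) = 7,  s(22) = 6,  s(23) = 14,  s(24) = 8,  s(25) = 27,  s(26) = 20,  s(27) = 18,  s(28) = 5.
Since s(28) = s(0) = 5, the sequence is periodic with period 28.
So s(305) = s(0 + ((305-0) mod 28)) = s(25) = 27.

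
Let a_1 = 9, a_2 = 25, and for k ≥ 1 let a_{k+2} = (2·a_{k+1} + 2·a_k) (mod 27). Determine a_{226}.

Computing terms: a_1 = 9, a_2 = 25, a_3 = 14, a_4 = 24, a_5 = 22, a_6 = 11, a_7 = 12, a_8 = 19, a_9 = 8, a_{10} = 0, a_{11} = 16, a_{12} = 5, a_{13} = 15, a_{14} = 13, a_{15} = 2, a_{16} = 3, a_{17} = 10, a_{18} = 26, a_{19} = 18, a_{20} = 7, a_{21} = 23, a_{22} = 6, a_{23} = 4, a_{24} = 20, a_{25} = 21, a_{26} = 1, a_{27} = 17, a_{28} = 9, a_{29} = 25.
The sequence repeats with period 27.
So a_{226} = a_{1 + ((226-1) mod 27)} = a_{10} = 0.

0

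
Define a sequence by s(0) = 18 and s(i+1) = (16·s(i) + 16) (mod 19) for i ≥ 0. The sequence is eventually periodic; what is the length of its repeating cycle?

Listing terms: s(0) = 18; s(1) = 0; s(2) = 16; s(3) = 6; s(4) = 17; s(5) = 3; s(6) = 7; s(7) = 14; s(8) = 12; s(9) = 18.
The sequence repeats with period 9.

9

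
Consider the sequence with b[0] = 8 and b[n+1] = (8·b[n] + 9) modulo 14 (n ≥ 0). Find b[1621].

9

b[0] = 8,  b[1] = 3,  b[2] = 5,  b[3] = 7,  b[4] = 9,  b[5] = 11,  b[6] = 13,  b[7] = 1,  b[8] = 3.
Since b[8] = b[1] = 3, the sequence is eventually periodic: after a pre-period of length 1 it cycles with period 7.
For n ≥ 1, b[n] depends only on (n - 1) mod 7. (1621 - 1) mod 7 = 3, so b[1621] = b[4] = 9.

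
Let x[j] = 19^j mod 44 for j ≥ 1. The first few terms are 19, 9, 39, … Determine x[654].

Computing terms: x[1] = 19, x[2] = 9, x[3] = 39, x[4] = 37, x[5] = 43, x[6] = 25, x[7] = 35, x[8] = 5, x[9] = 7, x[10] = 1, x[11] = 19.
The sequence repeats with period 10.
So x[654] = x[1 + ((654-1) mod 10)] = x[4] = 37.

37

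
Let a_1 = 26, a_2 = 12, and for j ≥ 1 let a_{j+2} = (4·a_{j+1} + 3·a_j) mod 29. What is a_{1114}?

a_1 = 26; a_2 = 12; a_3 = 10; a_4 = 18; a_5 = 15; a_6 = 27; a_7 = 8; a_8 = 26; a_9 = 12.
The sequence repeats with period 7.
So a_{1114} = a_{1 + ((1114-1) mod 7)} = a_1 = 26.

26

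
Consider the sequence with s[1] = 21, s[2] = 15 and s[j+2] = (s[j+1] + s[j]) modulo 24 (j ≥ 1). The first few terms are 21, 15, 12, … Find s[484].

3

Listing terms: s[1] = 21; s[2] = 15; s[3] = 12; s[4] = 3; s[5] = 15; s[6] = 18; s[7] = 9; s[8] = 3; s[9] = 12; s[10] = 15; s[11] = 3; s[12] = 18; s[13] = 21; s[14] = 15.
The sequence repeats with period 12.
(484 - 1) mod 12 = 3, so s[484] = s[4] = 3.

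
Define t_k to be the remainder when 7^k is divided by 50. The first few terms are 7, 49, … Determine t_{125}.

7

t_1 = 7, t_2 = 49, t_3 = 43, t_4 = 1, t_5 = 7.
The sequence repeats with period 4.
(125 - 1) mod 4 = 0, so t_{125} = t_1 = 7.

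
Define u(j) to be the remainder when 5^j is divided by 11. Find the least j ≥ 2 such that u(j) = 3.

2

u(1) = 5,  u(2) = 3,  u(3) = 4,  u(4) = 9,  u(5) = 1,  u(6) = 5.
Since u(6) = u(1) = 5, the sequence is periodic with period 5.
The value 3 first appears (with j ≥ 2) at u(2).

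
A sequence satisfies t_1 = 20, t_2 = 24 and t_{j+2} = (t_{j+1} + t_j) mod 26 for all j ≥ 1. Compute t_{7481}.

8

We have t_1 = 20, t_2 = 24, t_3 = 18, t_4 = 16, t_5 = 8, t_6 = 24, t_7 = 6, t_8 = 4, t_9 = 10, t_{10} = 14, t_{11} = 24, t_{12} = 12, t_{13} = 10, t_{14} = 22, t_{15} = 6, t_{16} = 2, t_{17} = 8, t_{18} = 10, t_{19} = 18, t_{20} = 2, t_{21} = 20, t_{22} = 22, t_{23} = 16, t_{24} = 12, t_{25} = 2, t_{26} = 14, t_{27} = 16, t_{28} = 4, t_{29} = 20, t_{30} = 24.
Since (t_{29}, t_{30}) = (t_1, t_2) = (20, 24) (two consecutive terms determine the rest), the sequence is periodic with period 28.
So t_{7481} = t_{1 + ((7481-1) mod 28)} = t_5 = 8.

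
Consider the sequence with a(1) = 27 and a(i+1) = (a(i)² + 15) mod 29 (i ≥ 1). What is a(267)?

28

We have a(1) = 27,  a(2) = 19,  a(3) = 28,  a(4) = 16,  a(5) = 10,  a(6) = 28.
Since a(6) = a(3) = 28, the sequence is eventually periodic: after a pre-period of length 2 it cycles with period 3.
For i ≥ 3, a(i) depends only on (i - 3) mod 3. (267 - 3) mod 3 = 0, so a(267) = a(3) = 28.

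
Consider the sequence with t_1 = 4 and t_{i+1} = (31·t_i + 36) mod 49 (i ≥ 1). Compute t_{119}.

Computing terms: t_1 = 4; t_2 = 13; t_3 = 47; t_4 = 23; t_5 = 14; t_6 = 29; t_7 = 4.
The sequence repeats with period 6.
So t_{119} = t_{1 + ((119-1) mod 6)} = t_5 = 14.

14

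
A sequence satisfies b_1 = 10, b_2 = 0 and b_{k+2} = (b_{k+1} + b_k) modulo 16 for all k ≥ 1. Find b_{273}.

2

Listing terms: b_1 = 10, b_2 = 0, b_3 = 10, b_4 = 10, b_5 = 4, b_6 = 14, b_7 = 2, b_8 = 0, b_9 = 2, b_{10} = 2, b_{11} = 4, b_{12} = 6, b_{13} = 10, b_{14} = 0.
Since (b_{13}, b_{14}) = (b_1, b_2) = (10, 0) (two consecutive terms determine the rest), the sequence is periodic with period 12.
(273 - 1) mod 12 = 8, so b_{273} = b_9 = 2.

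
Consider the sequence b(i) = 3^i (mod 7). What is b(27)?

6

Computing terms: b(1) = 3; b(2) = 2; b(3) = 6; b(4) = 4; b(5) = 5; b(6) = 1; b(7) = 3.
Since b(7) = b(1) = 3, the sequence is periodic with period 6.
(27 - 1) mod 6 = 2, so b(27) = b(3) = 6.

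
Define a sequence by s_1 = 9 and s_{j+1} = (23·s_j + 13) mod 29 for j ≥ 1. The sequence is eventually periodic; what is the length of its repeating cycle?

Listing terms: s_1 = 9; s_2 = 17; s_3 = 27; s_4 = 25; s_5 = 8; s_6 = 23; s_7 = 20; s_8 = 9.
The sequence repeats with period 7.

7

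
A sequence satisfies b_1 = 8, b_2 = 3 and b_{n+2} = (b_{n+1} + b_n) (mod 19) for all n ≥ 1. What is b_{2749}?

b_1 = 8,  b_2 = 3,  b_3 = 11,  b_4 = 14,  b_5 = 6,  b_6 = 1,  b_7 = 7,  b_8 = 8,  b_9 = 15,  b_{10} = 4,  b_{11} = 0,  b_{12} = 4,  b_{13} = 4,  b_{14} = 8,  b_{15} = 12,  b_{16} = 1,  b_{17} = 13,  b_{18} = 14,  b_{19} = 8,  b_{20} = 3.
Since (b_{19}, b_{20}) = (b_1, b_2) = (8, 3) (two consecutive terms determine the rest), the sequence is periodic with period 18.
(2749 - 1) mod 18 = 12, so b_{2749} = b_{13} = 4.

4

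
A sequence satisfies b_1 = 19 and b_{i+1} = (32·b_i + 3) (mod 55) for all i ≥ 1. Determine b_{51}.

30

Listing terms: b_1 = 19,  b_2 = 6,  b_3 = 30,  b_4 = 28,  b_5 = 19.
Since b_5 = b_1 = 19, the sequence is periodic with period 4.
(51 - 1) mod 4 = 2, so b_{51} = b_3 = 30.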